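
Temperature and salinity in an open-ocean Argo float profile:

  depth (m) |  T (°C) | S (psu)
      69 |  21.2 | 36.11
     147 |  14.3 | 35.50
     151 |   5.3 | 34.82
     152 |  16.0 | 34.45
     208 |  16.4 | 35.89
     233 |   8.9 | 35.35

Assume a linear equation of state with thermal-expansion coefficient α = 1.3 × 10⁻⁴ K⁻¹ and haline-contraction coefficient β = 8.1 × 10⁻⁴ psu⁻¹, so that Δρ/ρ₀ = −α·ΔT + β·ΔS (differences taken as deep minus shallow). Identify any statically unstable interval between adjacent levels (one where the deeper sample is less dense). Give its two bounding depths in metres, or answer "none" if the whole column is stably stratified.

Evaluate Δρ/ρ₀ = −αΔT + βΔS across each adjacent pair:
  69–147 m: −αΔT+βΔS = −(1.3 × 10⁻⁴)(-6.9)+(8.1 × 10⁻⁴)(-0.61) = 4.0 × 10⁻⁴ → stable
  147–151 m: −αΔT+βΔS = −(1.3 × 10⁻⁴)(-9.0)+(8.1 × 10⁻⁴)(-0.68) = 6.2 × 10⁻⁴ → stable
  151–152 m: −αΔT+βΔS = −(1.3 × 10⁻⁴)(+10.7)+(8.1 × 10⁻⁴)(-0.37) = -1.7 × 10⁻³ → UNSTABLE
  152–208 m: −αΔT+βΔS = −(1.3 × 10⁻⁴)(+0.4)+(8.1 × 10⁻⁴)(+1.44) = 1.1 × 10⁻³ → stable
  208–233 m: −αΔT+βΔS = −(1.3 × 10⁻⁴)(-7.5)+(8.1 × 10⁻⁴)(-0.54) = 5.4 × 10⁻⁴ → stable
The 151–152 m interval has Δρ < 0: lighter water underlies denser water.

151–152 m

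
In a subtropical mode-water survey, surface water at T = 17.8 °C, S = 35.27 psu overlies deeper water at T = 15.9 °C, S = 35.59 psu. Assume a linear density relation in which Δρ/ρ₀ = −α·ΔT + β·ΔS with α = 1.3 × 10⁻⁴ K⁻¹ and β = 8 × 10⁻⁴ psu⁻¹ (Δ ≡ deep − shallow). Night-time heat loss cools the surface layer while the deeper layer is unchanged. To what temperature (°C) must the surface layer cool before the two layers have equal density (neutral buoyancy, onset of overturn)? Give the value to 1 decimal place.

Neutral buoyancy requires Δρ = 0, i.e. −α(T_deep − T_surf′) + β(S_deep − S_surf) = 0.
T_surf′ = T_deep − (β/α)·ΔS = 15.9 − (8 × 10⁻⁴/1.3 × 10⁻⁴)·(+0.32) = 13.931 °C.
Cooling required: 17.8 − (13.931) = 3.869 °C.

13.9 °C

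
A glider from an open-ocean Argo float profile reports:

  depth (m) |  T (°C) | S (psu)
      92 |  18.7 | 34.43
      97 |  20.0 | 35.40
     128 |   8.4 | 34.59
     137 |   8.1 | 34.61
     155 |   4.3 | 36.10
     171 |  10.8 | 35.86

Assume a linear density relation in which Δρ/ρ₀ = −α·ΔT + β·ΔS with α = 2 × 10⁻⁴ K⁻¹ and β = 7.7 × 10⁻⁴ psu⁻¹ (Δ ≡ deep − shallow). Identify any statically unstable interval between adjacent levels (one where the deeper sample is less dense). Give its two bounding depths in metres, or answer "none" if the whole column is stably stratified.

Evaluate Δρ/ρ₀ = −αΔT + βΔS across each adjacent pair:
  92–97 m: −αΔT+βΔS = −(2 × 10⁻⁴)(+1.3)+(7.7 × 10⁻⁴)(+0.97) = 4.9 × 10⁻⁴ → stable
  97–128 m: −αΔT+βΔS = −(2 × 10⁻⁴)(-11.6)+(7.7 × 10⁻⁴)(-0.81) = 1.7 × 10⁻³ → stable
  128–137 m: −αΔT+βΔS = −(2 × 10⁻⁴)(-0.3)+(7.7 × 10⁻⁴)(+0.02) = 7.5 × 10⁻⁵ → stable
  137–155 m: −αΔT+βΔS = −(2 × 10⁻⁴)(-3.8)+(7.7 × 10⁻⁴)(+1.49) = 1.9 × 10⁻³ → stable
  155–171 m: −αΔT+βΔS = −(2 × 10⁻⁴)(+6.5)+(7.7 × 10⁻⁴)(-0.24) = -1.5 × 10⁻³ → UNSTABLE
The 155–171 m interval has Δρ < 0: lighter water underlies denser water.

155–171 m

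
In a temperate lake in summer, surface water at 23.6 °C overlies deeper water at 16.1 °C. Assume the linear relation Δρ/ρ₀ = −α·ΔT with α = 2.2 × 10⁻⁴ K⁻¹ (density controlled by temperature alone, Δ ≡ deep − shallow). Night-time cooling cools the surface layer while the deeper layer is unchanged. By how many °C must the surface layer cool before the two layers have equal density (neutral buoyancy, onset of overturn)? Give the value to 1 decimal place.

With temperature the only control, equal density requires T_surf′ = T_deep.
T_surf′ = 16.1 °C.
Cooling required: 23.6 − 16.1 = 7.5 °C.

7.5 °C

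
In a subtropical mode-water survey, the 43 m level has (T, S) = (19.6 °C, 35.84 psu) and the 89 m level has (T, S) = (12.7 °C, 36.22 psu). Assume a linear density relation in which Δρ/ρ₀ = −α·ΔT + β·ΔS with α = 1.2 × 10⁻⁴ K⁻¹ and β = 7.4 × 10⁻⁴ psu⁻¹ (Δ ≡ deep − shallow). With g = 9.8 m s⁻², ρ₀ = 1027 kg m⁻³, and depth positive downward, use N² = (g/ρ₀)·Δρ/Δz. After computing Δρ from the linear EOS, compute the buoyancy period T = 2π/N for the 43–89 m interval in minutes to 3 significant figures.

6.81 min

ΔT = -6.9 K, ΔS = +0.38 psu (deep − shallow).
Δρ/ρ₀ = −αΔT + βΔS = 8.28 × 10⁻⁴ + 2.812 × 10⁻⁴ = 1.1092 × 10⁻³, so Δρ ≈ 1.139 kg m⁻³.
N² = (g/ρ₀)·Δρ/Δz = g·(Δρ/ρ₀)/Δz = 9.8 × 1.1092 × 10⁻³ / 46 = 2.3631 × 10⁻⁴ s⁻².
N = √(2.3631 × 10⁻⁴) = 0.015372 rad s⁻¹ → T = 2π/N = 408.74 s = 6.8123 min ≈ 6.81 min.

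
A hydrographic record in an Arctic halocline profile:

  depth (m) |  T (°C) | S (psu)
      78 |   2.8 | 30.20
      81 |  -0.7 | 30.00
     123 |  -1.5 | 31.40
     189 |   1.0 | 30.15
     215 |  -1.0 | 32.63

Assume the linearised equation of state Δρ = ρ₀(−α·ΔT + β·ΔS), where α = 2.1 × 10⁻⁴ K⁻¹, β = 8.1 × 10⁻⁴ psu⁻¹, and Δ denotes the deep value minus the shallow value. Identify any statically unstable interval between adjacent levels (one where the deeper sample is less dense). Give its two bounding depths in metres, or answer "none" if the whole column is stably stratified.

123–189 m

Evaluate Δρ/ρ₀ = −αΔT + βΔS across each adjacent pair:
  78–81 m: −αΔT+βΔS = −(2.1 × 10⁻⁴)(-3.5)+(8.1 × 10⁻⁴)(-0.20) = 5.7 × 10⁻⁴ → stable
  81–123 m: −αΔT+βΔS = −(2.1 × 10⁻⁴)(-0.8)+(8.1 × 10⁻⁴)(+1.40) = 1.3 × 10⁻³ → stable
  123–189 m: −αΔT+βΔS = −(2.1 × 10⁻⁴)(+2.5)+(8.1 × 10⁻⁴)(-1.25) = -1.5 × 10⁻³ → UNSTABLE
  189–215 m: −αΔT+βΔS = −(2.1 × 10⁻⁴)(-2.0)+(8.1 × 10⁻⁴)(+2.48) = 2.4 × 10⁻³ → stable
The 123–189 m interval has Δρ < 0: lighter water underlies denser water.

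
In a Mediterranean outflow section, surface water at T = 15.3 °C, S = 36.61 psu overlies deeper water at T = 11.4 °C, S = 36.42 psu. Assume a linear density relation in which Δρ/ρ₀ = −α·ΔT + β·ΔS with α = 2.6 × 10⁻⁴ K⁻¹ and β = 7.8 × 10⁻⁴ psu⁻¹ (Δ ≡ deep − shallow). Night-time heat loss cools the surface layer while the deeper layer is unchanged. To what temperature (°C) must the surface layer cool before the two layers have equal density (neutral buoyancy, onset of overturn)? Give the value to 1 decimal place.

Neutral buoyancy requires Δρ = 0, i.e. −α(T_deep − T_surf′) + β(S_deep − S_surf) = 0.
T_surf′ = T_deep − (β/α)·ΔS = 11.4 − (7.8 × 10⁻⁴/2.6 × 10⁻⁴)·(-0.19) = 11.970 °C.
Cooling required: 15.3 − (11.970) = 3.330 °C.

12.0 °C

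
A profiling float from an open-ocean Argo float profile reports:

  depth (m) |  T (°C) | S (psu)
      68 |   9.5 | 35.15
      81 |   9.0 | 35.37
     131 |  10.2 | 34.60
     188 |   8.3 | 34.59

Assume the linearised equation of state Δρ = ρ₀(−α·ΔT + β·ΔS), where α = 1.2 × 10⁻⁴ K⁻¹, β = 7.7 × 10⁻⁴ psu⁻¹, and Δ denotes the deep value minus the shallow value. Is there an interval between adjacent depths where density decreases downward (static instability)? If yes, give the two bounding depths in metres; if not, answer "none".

Evaluate Δρ/ρ₀ = −αΔT + βΔS across each adjacent pair:
  68–81 m: −αΔT+βΔS = −(1.2 × 10⁻⁴)(-0.5)+(7.7 × 10⁻⁴)(+0.22) = 2.3 × 10⁻⁴ → stable
  81–131 m: −αΔT+βΔS = −(1.2 × 10⁻⁴)(+1.2)+(7.7 × 10⁻⁴)(-0.77) = -7.4 × 10⁻⁴ → UNSTABLE
  131–188 m: −αΔT+βΔS = −(1.2 × 10⁻⁴)(-1.9)+(7.7 × 10⁻⁴)(-0.01) = 2.2 × 10⁻⁴ → stable
The 81–131 m interval has Δρ < 0: lighter water underlies denser water.

81–131 m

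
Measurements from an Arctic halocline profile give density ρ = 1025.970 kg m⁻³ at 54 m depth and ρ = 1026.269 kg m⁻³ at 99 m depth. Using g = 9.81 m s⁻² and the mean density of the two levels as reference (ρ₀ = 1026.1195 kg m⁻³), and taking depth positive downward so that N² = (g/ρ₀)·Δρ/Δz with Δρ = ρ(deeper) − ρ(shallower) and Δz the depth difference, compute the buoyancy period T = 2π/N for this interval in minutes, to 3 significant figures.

Δρ = 1026.269 − 1025.970 = 0.299 kg m⁻³ over Δz = 99 − 54 = 45 m.
N² = (9.81/1026.1195) × (0.299/45) = 6.3523 × 10⁻⁵ s⁻².
N = √(6.3523 × 10⁻⁵) = 7.9701 × 10⁻³ rad s⁻¹, so T = 2π/N = 788.34 s = 13.139 min ≈ 13.1 min.

13.1 min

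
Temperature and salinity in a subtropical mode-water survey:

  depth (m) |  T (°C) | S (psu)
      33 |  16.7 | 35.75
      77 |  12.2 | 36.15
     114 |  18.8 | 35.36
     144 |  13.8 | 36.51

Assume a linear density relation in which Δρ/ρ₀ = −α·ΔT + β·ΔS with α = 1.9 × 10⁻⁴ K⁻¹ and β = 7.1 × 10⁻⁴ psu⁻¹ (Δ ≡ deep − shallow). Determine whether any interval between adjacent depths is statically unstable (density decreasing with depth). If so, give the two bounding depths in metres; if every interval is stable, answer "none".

Evaluate Δρ/ρ₀ = −αΔT + βΔS across each adjacent pair:
  33–77 m: −αΔT+βΔS = −(1.9 × 10⁻⁴)(-4.5)+(7.1 × 10⁻⁴)(+0.40) = 1.1 × 10⁻³ → stable
  77–114 m: −αΔT+βΔS = −(1.9 × 10⁻⁴)(+6.6)+(7.1 × 10⁻⁴)(-0.79) = -1.8 × 10⁻³ → UNSTABLE
  114–144 m: −αΔT+βΔS = −(1.9 × 10⁻⁴)(-5.0)+(7.1 × 10⁻⁴)(+1.15) = 1.8 × 10⁻³ → stable
The 77–114 m interval has Δρ < 0: lighter water underlies denser water.

77–114 m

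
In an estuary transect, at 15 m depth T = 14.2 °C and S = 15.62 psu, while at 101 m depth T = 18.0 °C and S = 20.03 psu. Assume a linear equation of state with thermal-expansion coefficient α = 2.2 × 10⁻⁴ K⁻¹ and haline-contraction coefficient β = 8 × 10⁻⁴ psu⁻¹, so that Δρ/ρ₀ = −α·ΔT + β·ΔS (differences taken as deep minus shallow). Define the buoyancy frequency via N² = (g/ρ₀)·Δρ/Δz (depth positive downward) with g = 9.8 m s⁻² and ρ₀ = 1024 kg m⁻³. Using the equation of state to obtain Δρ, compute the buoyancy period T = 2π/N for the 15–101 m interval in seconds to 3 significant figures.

ΔT = +3.8 K, ΔS = +4.41 psu (deep − shallow).
Δρ/ρ₀ = −αΔT + βΔS = -8.36 × 10⁻⁴ + 3.528 × 10⁻³ = 2.692 × 10⁻³, so Δρ ≈ 2.757 kg m⁻³.
N² = (g/ρ₀)·Δρ/Δz = g·(Δρ/ρ₀)/Δz = 9.8 × 2.692 × 10⁻³ / 86 = 3.0676 × 10⁻⁴ s⁻².
N = √(3.0676 × 10⁻⁴) = 0.017515 rad s⁻¹ → T = 2π/N = 358.73 s ≈ 359 s.

359 s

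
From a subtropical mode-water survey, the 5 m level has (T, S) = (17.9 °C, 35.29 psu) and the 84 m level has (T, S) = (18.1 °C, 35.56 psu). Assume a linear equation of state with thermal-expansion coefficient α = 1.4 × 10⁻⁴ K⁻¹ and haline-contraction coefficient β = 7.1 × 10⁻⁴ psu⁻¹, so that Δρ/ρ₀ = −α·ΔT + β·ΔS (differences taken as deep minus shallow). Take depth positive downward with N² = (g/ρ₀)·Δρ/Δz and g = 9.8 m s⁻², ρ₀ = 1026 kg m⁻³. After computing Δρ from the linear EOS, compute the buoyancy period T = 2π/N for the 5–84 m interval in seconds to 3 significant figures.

ΔT = +0.2 K, ΔS = +0.27 psu (deep − shallow).
Δρ/ρ₀ = −αΔT + βΔS = -2.80 × 10⁻⁵ + 1.917 × 10⁻⁴ = 1.637 × 10⁻⁴, so Δρ ≈ 0.1680 kg m⁻³.
N² = (g/ρ₀)·Δρ/Δz = g·(Δρ/ρ₀)/Δz = 9.8 × 1.637 × 10⁻⁴ / 79 = 2.0307 × 10⁻⁵ s⁻².
N = √(2.0307 × 10⁻⁵) = 4.5063 × 10⁻³ rad s⁻¹ → T = 2π/N = 1.3943 × 10³ s ≈ 1.39 × 10³ s.

1.39 × 10³ s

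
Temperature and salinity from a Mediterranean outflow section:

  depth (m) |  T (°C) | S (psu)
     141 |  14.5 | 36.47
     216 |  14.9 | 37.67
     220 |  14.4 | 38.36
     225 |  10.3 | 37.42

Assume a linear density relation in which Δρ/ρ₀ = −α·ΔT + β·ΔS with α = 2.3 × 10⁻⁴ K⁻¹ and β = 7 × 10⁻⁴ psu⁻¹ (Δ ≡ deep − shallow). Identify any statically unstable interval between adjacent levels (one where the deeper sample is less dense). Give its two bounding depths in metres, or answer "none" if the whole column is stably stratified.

none

Evaluate Δρ/ρ₀ = −αΔT + βΔS across each adjacent pair:
  141–216 m: −αΔT+βΔS = −(2.3 × 10⁻⁴)(+0.4)+(7 × 10⁻⁴)(+1.20) = 7.5 × 10⁻⁴ → stable
  216–220 m: −αΔT+βΔS = −(2.3 × 10⁻⁴)(-0.5)+(7 × 10⁻⁴)(+0.69) = 6.0 × 10⁻⁴ → stable
  220–225 m: −αΔT+βΔS = −(2.3 × 10⁻⁴)(-4.1)+(7 × 10⁻⁴)(-0.94) = 2.8 × 10⁻⁴ → stable
Every interval has Δρ > 0: the column is stably stratified throughout.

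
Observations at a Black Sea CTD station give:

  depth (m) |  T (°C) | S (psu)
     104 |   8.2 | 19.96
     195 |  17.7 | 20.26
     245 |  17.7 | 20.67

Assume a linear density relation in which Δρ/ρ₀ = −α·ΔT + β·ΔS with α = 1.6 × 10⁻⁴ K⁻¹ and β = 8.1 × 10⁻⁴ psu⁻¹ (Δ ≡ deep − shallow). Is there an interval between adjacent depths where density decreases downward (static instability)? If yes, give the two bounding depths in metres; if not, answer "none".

104–195 m

Evaluate Δρ/ρ₀ = −αΔT + βΔS across each adjacent pair:
  104–195 m: −αΔT+βΔS = −(1.6 × 10⁻⁴)(+9.5)+(8.1 × 10⁻⁴)(+0.30) = -1.3 × 10⁻³ → UNSTABLE
  195–245 m: −αΔT+βΔS = −(1.6 × 10⁻⁴)(+0.0)+(8.1 × 10⁻⁴)(+0.41) = 3.3 × 10⁻⁴ → stable
The 104–195 m interval has Δρ < 0: lighter water underlies denser water.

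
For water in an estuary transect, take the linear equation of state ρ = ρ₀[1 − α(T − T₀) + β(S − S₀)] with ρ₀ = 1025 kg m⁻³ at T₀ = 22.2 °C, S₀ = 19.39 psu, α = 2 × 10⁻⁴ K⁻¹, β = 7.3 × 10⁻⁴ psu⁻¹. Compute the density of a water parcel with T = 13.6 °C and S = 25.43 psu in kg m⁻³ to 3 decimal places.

1031.282 kg m⁻³

T − T₀ = -8.6 K, S − S₀ = +6.04 psu.
Bracket = 1 − α·(-8.6) + β·(+6.04) = 1 + (6.1292 × 10⁻³) = 1.0061292.
ρ = 1025 × 1.0061292 = 1031.282 kg m⁻³.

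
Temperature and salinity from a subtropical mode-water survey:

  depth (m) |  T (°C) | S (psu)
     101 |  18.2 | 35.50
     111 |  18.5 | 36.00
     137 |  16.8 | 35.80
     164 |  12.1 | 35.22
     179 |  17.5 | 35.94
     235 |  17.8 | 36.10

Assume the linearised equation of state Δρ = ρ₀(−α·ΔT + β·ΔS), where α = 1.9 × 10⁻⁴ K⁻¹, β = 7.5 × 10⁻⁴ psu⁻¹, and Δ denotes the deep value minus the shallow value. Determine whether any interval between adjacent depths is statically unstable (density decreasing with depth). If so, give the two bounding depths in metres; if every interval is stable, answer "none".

164–179 m

Evaluate Δρ/ρ₀ = −αΔT + βΔS across each adjacent pair:
  101–111 m: −αΔT+βΔS = −(1.9 × 10⁻⁴)(+0.3)+(7.5 × 10⁻⁴)(+0.50) = 3.2 × 10⁻⁴ → stable
  111–137 m: −αΔT+βΔS = −(1.9 × 10⁻⁴)(-1.7)+(7.5 × 10⁻⁴)(-0.20) = 1.7 × 10⁻⁴ → stable
  137–164 m: −αΔT+βΔS = −(1.9 × 10⁻⁴)(-4.7)+(7.5 × 10⁻⁴)(-0.58) = 4.6 × 10⁻⁴ → stable
  164–179 m: −αΔT+βΔS = −(1.9 × 10⁻⁴)(+5.4)+(7.5 × 10⁻⁴)(+0.72) = -4.9 × 10⁻⁴ → UNSTABLE
  179–235 m: −αΔT+βΔS = −(1.9 × 10⁻⁴)(+0.3)+(7.5 × 10⁻⁴)(+0.16) = 6.3 × 10⁻⁵ → stable
The 164–179 m interval has Δρ < 0: lighter water underlies denser water.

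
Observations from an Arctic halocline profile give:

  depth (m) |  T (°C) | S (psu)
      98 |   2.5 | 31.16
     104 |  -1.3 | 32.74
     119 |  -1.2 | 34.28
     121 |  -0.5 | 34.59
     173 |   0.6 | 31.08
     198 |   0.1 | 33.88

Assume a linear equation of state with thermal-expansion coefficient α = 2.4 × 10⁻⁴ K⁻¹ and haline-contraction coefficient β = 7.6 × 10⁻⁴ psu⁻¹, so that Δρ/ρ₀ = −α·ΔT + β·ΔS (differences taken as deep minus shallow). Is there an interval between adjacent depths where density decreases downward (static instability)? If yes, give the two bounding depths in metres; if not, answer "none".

Evaluate Δρ/ρ₀ = −αΔT + βΔS across each adjacent pair:
  98–104 m: −αΔT+βΔS = −(2.4 × 10⁻⁴)(-3.8)+(7.6 × 10⁻⁴)(+1.58) = 2.1 × 10⁻³ → stable
  104–119 m: −αΔT+βΔS = −(2.4 × 10⁻⁴)(+0.1)+(7.6 × 10⁻⁴)(+1.54) = 1.1 × 10⁻³ → stable
  119–121 m: −αΔT+βΔS = −(2.4 × 10⁻⁴)(+0.7)+(7.6 × 10⁻⁴)(+0.31) = 6.8 × 10⁻⁵ → stable
  121–173 m: −αΔT+βΔS = −(2.4 × 10⁻⁴)(+1.1)+(7.6 × 10⁻⁴)(-3.51) = -2.9 × 10⁻³ → UNSTABLE
  173–198 m: −αΔT+βΔS = −(2.4 × 10⁻⁴)(-0.5)+(7.6 × 10⁻⁴)(+2.80) = 2.2 × 10⁻³ → stable
The 121–173 m interval has Δρ < 0: lighter water underlies denser water.

121–173 m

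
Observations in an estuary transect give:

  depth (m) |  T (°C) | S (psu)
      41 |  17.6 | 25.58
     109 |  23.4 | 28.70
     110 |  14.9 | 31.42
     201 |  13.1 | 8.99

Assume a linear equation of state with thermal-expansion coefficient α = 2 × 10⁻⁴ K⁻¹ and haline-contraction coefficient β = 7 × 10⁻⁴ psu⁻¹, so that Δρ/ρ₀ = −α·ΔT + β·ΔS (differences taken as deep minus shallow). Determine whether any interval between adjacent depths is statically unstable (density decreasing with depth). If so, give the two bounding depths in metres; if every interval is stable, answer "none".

Evaluate Δρ/ρ₀ = −αΔT + βΔS across each adjacent pair:
  41–109 m: −αΔT+βΔS = −(2 × 10⁻⁴)(+5.8)+(7 × 10⁻⁴)(+3.12) = 1.0 × 10⁻³ → stable
  109–110 m: −αΔT+βΔS = −(2 × 10⁻⁴)(-8.5)+(7 × 10⁻⁴)(+2.72) = 3.6 × 10⁻³ → stable
  110–201 m: −αΔT+βΔS = −(2 × 10⁻⁴)(-1.8)+(7 × 10⁻⁴)(-22.43) = -0.015 → UNSTABLE
The 110–201 m interval has Δρ < 0: lighter water underlies denser water.

110–201 m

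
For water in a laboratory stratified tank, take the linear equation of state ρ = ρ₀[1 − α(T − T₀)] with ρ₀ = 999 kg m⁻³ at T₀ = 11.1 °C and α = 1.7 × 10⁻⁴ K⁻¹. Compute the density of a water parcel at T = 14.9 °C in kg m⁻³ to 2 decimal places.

T − T₀ = +3.8 K.
Bracket = 1 − α·(+3.8) = 1 + (-6.46 × 10⁻⁴) = 0.9993540.
ρ = 999 × 0.9993540 = 998.35 kg m⁻³.

998.35 kg m⁻³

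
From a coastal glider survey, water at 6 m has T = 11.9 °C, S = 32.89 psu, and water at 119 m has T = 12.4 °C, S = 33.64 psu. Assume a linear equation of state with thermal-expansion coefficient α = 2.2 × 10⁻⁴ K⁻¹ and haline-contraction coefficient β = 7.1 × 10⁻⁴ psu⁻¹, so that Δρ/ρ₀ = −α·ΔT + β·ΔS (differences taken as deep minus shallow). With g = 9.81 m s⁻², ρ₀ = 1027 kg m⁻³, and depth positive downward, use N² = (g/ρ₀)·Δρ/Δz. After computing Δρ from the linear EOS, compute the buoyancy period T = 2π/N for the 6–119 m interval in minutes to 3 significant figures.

17.3 min

ΔT = +0.5 K, ΔS = +0.75 psu (deep − shallow).
Δρ/ρ₀ = −αΔT + βΔS = -1.10 × 10⁻⁴ + 5.325 × 10⁻⁴ = 4.225 × 10⁻⁴, so Δρ ≈ 0.4339 kg m⁻³.
N² = (g/ρ₀)·Δρ/Δz = g·(Δρ/ρ₀)/Δz = 9.81 × 4.225 × 10⁻⁴ / 113 = 3.6679 × 10⁻⁵ s⁻².
N = √(3.6679 × 10⁻⁵) = 6.0563 × 10⁻³ rad s⁻¹ → T = 2π/N = 1.0375 × 10³ s = 17.292 min ≈ 17.3 min.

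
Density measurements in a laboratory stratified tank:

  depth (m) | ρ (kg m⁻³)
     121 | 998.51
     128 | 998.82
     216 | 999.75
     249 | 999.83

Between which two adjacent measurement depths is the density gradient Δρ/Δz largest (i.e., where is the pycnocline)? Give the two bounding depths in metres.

121–128 m

Compute the density gradient over each adjacent pair:
  121–128 m: Δρ/Δz = 0.31/7 = 0.044 kg m⁻⁴
  128–216 m: Δρ/Δz = 0.93/88 = 0.011 kg m⁻⁴
  216–249 m: Δρ/Δz = 0.08/33 = 2.4 × 10⁻³ kg m⁻⁴
The largest gradient is in the 121–128 m interval — the pycnocline.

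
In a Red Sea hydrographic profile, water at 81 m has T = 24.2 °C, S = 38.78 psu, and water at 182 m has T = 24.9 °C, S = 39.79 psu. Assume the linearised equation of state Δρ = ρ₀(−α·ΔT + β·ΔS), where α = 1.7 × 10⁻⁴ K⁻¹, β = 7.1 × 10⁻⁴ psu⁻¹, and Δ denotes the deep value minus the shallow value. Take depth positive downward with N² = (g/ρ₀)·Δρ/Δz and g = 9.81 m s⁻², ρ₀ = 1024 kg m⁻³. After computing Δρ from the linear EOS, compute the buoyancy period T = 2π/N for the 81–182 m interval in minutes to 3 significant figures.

13.7 min

ΔT = +0.7 K, ΔS = +1.01 psu (deep − shallow).
Δρ/ρ₀ = −αΔT + βΔS = -1.19 × 10⁻⁴ + 7.171 × 10⁻⁴ = 5.981 × 10⁻⁴, so Δρ ≈ 0.6125 kg m⁻³.
N² = (g/ρ₀)·Δρ/Δz = g·(Δρ/ρ₀)/Δz = 9.81 × 5.981 × 10⁻⁴ / 101 = 5.8093 × 10⁻⁵ s⁻².
N = √(5.8093 × 10⁻⁵) = 7.6219 × 10⁻³ rad s⁻¹ → T = 2π/N = 824.36 s = 13.739 min ≈ 13.7 min.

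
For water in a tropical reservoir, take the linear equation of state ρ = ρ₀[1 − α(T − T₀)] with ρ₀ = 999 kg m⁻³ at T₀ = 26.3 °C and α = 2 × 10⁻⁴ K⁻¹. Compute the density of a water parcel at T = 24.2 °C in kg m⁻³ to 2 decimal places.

999.42 kg m⁻³

T − T₀ = -2.1 K.
Bracket = 1 − α·(-2.1) = 1 + (4.20 × 10⁻⁴) = 1.0004200.
ρ = 999 × 1.0004200 = 999.42 kg m⁻³.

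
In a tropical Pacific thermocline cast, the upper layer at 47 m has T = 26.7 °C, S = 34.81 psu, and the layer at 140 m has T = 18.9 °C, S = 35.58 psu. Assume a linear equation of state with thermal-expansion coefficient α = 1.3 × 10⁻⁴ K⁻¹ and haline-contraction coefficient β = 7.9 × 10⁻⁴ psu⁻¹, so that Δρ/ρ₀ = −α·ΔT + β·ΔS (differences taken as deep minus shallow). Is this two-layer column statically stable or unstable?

ΔT = 18.9 − 26.7 = -7.8 K and ΔS = 35.58 − 34.81 = +0.77 psu (deep − shallow).
−αΔT = 1.014 × 10⁻³; βΔS = 6.083 × 10⁻⁴; sum Δρ/ρ₀ = 1.6223 × 10⁻³.
Δρ/ρ₀ > 0, so Δρ > 0: deeper water is denser → statically stable.

stable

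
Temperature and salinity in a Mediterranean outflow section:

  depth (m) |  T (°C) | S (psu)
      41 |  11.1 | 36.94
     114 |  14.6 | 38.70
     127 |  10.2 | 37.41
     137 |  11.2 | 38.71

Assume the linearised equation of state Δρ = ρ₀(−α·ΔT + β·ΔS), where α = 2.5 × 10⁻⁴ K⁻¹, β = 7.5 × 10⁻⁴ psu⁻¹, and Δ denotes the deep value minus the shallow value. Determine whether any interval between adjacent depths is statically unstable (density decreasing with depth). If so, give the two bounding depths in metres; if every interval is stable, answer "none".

none

Evaluate Δρ/ρ₀ = −αΔT + βΔS across each adjacent pair:
  41–114 m: −αΔT+βΔS = −(2.5 × 10⁻⁴)(+3.5)+(7.5 × 10⁻⁴)(+1.76) = 4.4 × 10⁻⁴ → stable
  114–127 m: −αΔT+βΔS = −(2.5 × 10⁻⁴)(-4.4)+(7.5 × 10⁻⁴)(-1.29) = 1.3 × 10⁻⁴ → stable
  127–137 m: −αΔT+βΔS = −(2.5 × 10⁻⁴)(+1.0)+(7.5 × 10⁻⁴)(+1.30) = 7.3 × 10⁻⁴ → stable
Every interval has Δρ > 0: the column is stably stratified throughout.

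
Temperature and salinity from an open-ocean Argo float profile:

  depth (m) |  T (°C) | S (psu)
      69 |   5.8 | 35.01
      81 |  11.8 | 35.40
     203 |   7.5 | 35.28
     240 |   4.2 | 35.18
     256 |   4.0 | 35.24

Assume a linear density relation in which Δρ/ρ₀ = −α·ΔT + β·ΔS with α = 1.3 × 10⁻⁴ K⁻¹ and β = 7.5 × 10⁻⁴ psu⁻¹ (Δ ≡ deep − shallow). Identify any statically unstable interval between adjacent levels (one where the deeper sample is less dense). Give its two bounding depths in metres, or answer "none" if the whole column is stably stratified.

Evaluate Δρ/ρ₀ = −αΔT + βΔS across each adjacent pair:
  69–81 m: −αΔT+βΔS = −(1.3 × 10⁻⁴)(+6.0)+(7.5 × 10⁻⁴)(+0.39) = -4.9 × 10⁻⁴ → UNSTABLE
  81–203 m: −αΔT+βΔS = −(1.3 × 10⁻⁴)(-4.3)+(7.5 × 10⁻⁴)(-0.12) = 4.7 × 10⁻⁴ → stable
  203–240 m: −αΔT+βΔS = −(1.3 × 10⁻⁴)(-3.3)+(7.5 × 10⁻⁴)(-0.10) = 3.5 × 10⁻⁴ → stable
  240–256 m: −αΔT+βΔS = −(1.3 × 10⁻⁴)(-0.2)+(7.5 × 10⁻⁴)(+0.06) = 7.1 × 10⁻⁵ → stable
The 69–81 m interval has Δρ < 0: lighter water underlies denser water.

69–81 m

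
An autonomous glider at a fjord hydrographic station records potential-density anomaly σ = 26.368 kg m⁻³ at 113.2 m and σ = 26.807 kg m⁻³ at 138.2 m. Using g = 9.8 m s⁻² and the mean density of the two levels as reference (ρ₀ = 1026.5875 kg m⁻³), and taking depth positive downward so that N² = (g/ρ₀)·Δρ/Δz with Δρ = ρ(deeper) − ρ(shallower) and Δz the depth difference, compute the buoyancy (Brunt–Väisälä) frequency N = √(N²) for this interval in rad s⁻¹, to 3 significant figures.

0.0129 rad s⁻¹

Δρ = 1026.807 − 1026.368 = 0.439 kg m⁻³ over Δz = 138.2 − 113.2 = 25 m.
N² = (9.8/1026.5875) × (0.439/25) = 1.6763 × 10⁻⁴ s⁻².
N = √(1.6763 × 10⁻⁴) = 0.012947 rad s⁻¹ ≈ 0.0129 rad s⁻¹.
A positive N² confirms static stability across the interval.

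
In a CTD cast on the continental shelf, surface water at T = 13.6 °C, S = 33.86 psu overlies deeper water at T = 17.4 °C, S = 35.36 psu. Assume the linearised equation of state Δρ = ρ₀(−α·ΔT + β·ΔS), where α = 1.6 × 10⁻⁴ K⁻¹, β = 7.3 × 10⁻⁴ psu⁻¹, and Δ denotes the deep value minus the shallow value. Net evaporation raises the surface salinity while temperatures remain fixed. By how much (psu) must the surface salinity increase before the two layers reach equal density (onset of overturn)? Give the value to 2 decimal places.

0.67 psu

Neutral buoyancy requires −α(T_deep − T_surf) + β(S_deep − S_surf′) = 0.
S_surf′ = S_deep − (α/β)·ΔT = 35.36 − (1.6 × 10⁻⁴/7.3 × 10⁻⁴)·(+3.8) = 34.5271 psu.
Increase required: 34.5271 − 33.86 = 0.6671 psu.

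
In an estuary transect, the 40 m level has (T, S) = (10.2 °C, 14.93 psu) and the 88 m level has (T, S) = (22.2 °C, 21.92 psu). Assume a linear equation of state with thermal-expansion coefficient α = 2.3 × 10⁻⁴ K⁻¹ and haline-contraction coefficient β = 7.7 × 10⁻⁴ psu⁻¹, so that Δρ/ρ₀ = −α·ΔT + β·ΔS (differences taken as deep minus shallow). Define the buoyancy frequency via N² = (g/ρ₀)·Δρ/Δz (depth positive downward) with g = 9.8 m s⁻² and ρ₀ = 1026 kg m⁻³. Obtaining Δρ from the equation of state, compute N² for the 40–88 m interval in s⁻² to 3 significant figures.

ΔT = +12.0 K, ΔS = +6.99 psu (deep − shallow).
Δρ/ρ₀ = −αΔT + βΔS = -2.76 × 10⁻³ + 5.3823 × 10⁻³ = 2.6223 × 10⁻³, so Δρ ≈ 2.690 kg m⁻³.
N² = (g/ρ₀)·Δρ/Δz = g·(Δρ/ρ₀)/Δz = 9.8 × 2.6223 × 10⁻³ / 48 = 5.3539 × 10⁻⁴ s⁻² ≈ 5.35 × 10⁻⁴ s⁻².

5.35 × 10⁻⁴ s⁻²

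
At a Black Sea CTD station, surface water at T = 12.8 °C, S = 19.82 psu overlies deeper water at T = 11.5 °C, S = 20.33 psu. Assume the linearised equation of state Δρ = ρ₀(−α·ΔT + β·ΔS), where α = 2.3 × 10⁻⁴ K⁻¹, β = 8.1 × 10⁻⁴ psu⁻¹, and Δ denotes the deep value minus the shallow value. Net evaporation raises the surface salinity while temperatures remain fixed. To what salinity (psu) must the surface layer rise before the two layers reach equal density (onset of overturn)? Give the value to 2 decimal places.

Neutral buoyancy requires −α(T_deep − T_surf) + β(S_deep − S_surf′) = 0.
S_surf′ = S_deep − (α/β)·ΔT = 20.33 − (2.3 × 10⁻⁴/8.1 × 10⁻⁴)·(-1.3) = 20.6991 psu.
Increase required: 20.6991 − 19.82 = 0.8791 psu.

20.70 psu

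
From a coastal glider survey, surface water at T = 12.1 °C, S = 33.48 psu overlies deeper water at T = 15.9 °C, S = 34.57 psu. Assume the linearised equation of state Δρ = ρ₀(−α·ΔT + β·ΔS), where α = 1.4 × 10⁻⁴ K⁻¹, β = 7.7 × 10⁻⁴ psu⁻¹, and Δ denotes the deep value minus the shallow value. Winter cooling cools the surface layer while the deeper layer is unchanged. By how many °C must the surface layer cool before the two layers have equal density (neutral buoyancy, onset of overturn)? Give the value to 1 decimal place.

2.2 °C

Neutral buoyancy requires Δρ = 0, i.e. −α(T_deep − T_surf′) + β(S_deep − S_surf) = 0.
T_surf′ = T_deep − (β/α)·ΔS = 15.9 − (7.7 × 10⁻⁴/1.4 × 10⁻⁴)·(+1.09) = 9.905 °C.
Cooling required: 12.1 − (9.905) = 2.195 °C.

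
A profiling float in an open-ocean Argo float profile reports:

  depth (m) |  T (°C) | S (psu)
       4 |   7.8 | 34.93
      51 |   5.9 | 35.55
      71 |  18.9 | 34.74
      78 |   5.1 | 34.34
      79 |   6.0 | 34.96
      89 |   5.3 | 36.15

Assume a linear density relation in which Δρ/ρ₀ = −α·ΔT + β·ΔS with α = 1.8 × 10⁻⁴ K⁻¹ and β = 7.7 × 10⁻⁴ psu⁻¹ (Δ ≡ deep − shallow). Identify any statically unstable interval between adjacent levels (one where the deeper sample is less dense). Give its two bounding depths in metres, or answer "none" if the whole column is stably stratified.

51–71 m

Evaluate Δρ/ρ₀ = −αΔT + βΔS across each adjacent pair:
  4–51 m: −αΔT+βΔS = −(1.8 × 10⁻⁴)(-1.9)+(7.7 × 10⁻⁴)(+0.62) = 8.2 × 10⁻⁴ → stable
  51–71 m: −αΔT+βΔS = −(1.8 × 10⁻⁴)(+13.0)+(7.7 × 10⁻⁴)(-0.81) = -3.0 × 10⁻³ → UNSTABLE
  71–78 m: −αΔT+βΔS = −(1.8 × 10⁻⁴)(-13.8)+(7.7 × 10⁻⁴)(-0.40) = 2.2 × 10⁻³ → stable
  78–79 m: −αΔT+βΔS = −(1.8 × 10⁻⁴)(+0.9)+(7.7 × 10⁻⁴)(+0.62) = 3.2 × 10⁻⁴ → stable
  79–89 m: −αΔT+βΔS = −(1.8 × 10⁻⁴)(-0.7)+(7.7 × 10⁻⁴)(+1.19) = 1.0 × 10⁻³ → stable
The 51–71 m interval has Δρ < 0: lighter water underlies denser water.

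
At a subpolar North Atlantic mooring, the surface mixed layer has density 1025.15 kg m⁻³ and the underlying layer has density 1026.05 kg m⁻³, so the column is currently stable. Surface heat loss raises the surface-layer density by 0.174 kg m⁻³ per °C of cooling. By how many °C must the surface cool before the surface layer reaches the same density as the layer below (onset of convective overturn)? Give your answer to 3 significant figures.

Density deficit of the surface layer: 1026.05 − 1025.15 = 0.9 kg m⁻³.
Required change = 0.9 / 0.174 = 5.17 °C.

5.17 °C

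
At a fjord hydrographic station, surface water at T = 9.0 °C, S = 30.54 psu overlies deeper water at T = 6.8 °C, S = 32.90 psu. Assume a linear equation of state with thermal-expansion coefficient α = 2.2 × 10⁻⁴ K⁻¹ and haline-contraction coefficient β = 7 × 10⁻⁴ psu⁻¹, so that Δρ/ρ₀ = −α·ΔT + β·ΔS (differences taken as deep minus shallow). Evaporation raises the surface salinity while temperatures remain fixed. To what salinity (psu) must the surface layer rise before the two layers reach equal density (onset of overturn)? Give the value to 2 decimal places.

33.59 psu

Neutral buoyancy requires −α(T_deep − T_surf) + β(S_deep − S_surf′) = 0.
S_surf′ = S_deep − (α/β)·ΔT = 32.90 − (2.2 × 10⁻⁴/7 × 10⁻⁴)·(-2.2) = 33.5914 psu.
Increase required: 33.5914 − 30.54 = 3.0514 psu.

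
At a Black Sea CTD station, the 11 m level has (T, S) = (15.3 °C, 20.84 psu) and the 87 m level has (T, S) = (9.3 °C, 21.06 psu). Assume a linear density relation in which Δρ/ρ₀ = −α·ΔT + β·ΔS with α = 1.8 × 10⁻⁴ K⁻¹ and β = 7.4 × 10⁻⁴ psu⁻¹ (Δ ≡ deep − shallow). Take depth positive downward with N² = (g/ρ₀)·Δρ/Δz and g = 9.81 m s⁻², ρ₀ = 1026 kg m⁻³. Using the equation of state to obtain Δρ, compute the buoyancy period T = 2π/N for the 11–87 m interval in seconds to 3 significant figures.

496 s

ΔT = -6.0 K, ΔS = +0.22 psu (deep − shallow).
Δρ/ρ₀ = −αΔT + βΔS = 1.08 × 10⁻³ + 1.628 × 10⁻⁴ = 1.2428 × 10⁻³, so Δρ ≈ 1.275 kg m⁻³.
N² = (g/ρ₀)·Δρ/Δz = g·(Δρ/ρ₀)/Δz = 9.81 × 1.2428 × 10⁻³ / 76 = 1.6042 × 10⁻⁴ s⁻².
N = √(1.6042 × 10⁻⁴) = 0.012666 rad s⁻¹ → T = 2π/N = 496.07 s ≈ 496 s.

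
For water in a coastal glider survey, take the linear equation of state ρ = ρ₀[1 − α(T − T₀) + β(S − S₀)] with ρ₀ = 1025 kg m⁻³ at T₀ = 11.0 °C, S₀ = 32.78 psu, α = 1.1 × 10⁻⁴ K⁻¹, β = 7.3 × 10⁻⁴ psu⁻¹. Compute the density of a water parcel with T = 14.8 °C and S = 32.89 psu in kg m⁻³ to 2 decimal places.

T − T₀ = +3.8 K, S − S₀ = +0.11 psu.
Bracket = 1 − α·(+3.8) + β·(+0.11) = 1 + (-3.377 × 10⁻⁴) = 0.9996623.
ρ = 1025 × 0.9996623 = 1024.65 kg m⁻³.

1024.65 kg m⁻³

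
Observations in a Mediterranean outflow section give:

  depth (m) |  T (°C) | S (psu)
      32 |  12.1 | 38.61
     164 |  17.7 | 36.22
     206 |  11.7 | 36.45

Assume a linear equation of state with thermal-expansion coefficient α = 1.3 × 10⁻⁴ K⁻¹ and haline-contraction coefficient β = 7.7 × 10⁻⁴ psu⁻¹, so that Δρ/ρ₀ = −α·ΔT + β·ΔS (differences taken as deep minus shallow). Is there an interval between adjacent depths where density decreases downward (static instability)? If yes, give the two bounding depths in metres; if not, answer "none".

Evaluate Δρ/ρ₀ = −αΔT + βΔS across each adjacent pair:
  32–164 m: −αΔT+βΔS = −(1.3 × 10⁻⁴)(+5.6)+(7.7 × 10⁻⁴)(-2.39) = -2.6 × 10⁻³ → UNSTABLE
  164–206 m: −αΔT+βΔS = −(1.3 × 10⁻⁴)(-6.0)+(7.7 × 10⁻⁴)(+0.23) = 9.6 × 10⁻⁴ → stable
The 32–164 m interval has Δρ < 0: lighter water underlies denser water.

32–164 m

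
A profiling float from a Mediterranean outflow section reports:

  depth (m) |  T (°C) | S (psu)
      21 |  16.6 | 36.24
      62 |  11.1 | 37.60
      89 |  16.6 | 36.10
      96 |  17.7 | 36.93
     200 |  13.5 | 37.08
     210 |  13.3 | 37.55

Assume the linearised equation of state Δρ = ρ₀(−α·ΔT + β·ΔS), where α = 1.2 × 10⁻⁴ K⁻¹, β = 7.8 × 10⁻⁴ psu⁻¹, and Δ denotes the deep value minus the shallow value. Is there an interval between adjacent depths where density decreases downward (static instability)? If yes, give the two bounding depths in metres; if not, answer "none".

Evaluate Δρ/ρ₀ = −αΔT + βΔS across each adjacent pair:
  21–62 m: −αΔT+βΔS = −(1.2 × 10⁻⁴)(-5.5)+(7.8 × 10⁻⁴)(+1.36) = 1.7 × 10⁻³ → stable
  62–89 m: −αΔT+βΔS = −(1.2 × 10⁻⁴)(+5.5)+(7.8 × 10⁻⁴)(-1.50) = -1.8 × 10⁻³ → UNSTABLE
  89–96 m: −αΔT+βΔS = −(1.2 × 10⁻⁴)(+1.1)+(7.8 × 10⁻⁴)(+0.83) = 5.2 × 10⁻⁴ → stable
  96–200 m: −αΔT+βΔS = −(1.2 × 10⁻⁴)(-4.2)+(7.8 × 10⁻⁴)(+0.15) = 6.2 × 10⁻⁴ → stable
  200–210 m: −αΔT+βΔS = −(1.2 × 10⁻⁴)(-0.2)+(7.8 × 10⁻⁴)(+0.47) = 3.9 × 10⁻⁴ → stable
The 62–89 m interval has Δρ < 0: lighter water underlies denser water.

62–89 m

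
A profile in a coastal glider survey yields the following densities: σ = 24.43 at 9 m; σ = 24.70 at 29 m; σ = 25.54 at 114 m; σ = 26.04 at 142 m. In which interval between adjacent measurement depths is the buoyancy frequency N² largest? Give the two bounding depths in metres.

114–142 m

Compute the density gradient over each adjacent pair:
  9–29 m: Δρ/Δz = 0.27/20 = 0.014 kg m⁻⁴
  29–114 m: Δρ/Δz = 0.84/85 = 9.9 × 10⁻³ kg m⁻⁴
  114–142 m: Δρ/Δz = 0.50/28 = 0.018 kg m⁻⁴
The largest gradient is in the 114–142 m interval — the pycnocline.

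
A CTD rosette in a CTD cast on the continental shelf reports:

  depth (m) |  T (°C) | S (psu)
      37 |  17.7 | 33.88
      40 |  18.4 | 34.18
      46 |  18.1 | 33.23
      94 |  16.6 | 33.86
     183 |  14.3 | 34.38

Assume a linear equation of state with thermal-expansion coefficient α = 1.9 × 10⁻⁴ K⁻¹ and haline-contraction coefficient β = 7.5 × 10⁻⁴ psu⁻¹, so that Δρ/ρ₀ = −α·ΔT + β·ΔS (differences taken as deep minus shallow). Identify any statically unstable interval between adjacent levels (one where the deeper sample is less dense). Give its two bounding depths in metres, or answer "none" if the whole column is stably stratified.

Evaluate Δρ/ρ₀ = −αΔT + βΔS across each adjacent pair:
  37–40 m: −αΔT+βΔS = −(1.9 × 10⁻⁴)(+0.7)+(7.5 × 10⁻⁴)(+0.30) = 9.2 × 10⁻⁵ → stable
  40–46 m: −αΔT+βΔS = −(1.9 × 10⁻⁴)(-0.3)+(7.5 × 10⁻⁴)(-0.95) = -6.6 × 10⁻⁴ → UNSTABLE
  46–94 m: −αΔT+βΔS = −(1.9 × 10⁻⁴)(-1.5)+(7.5 × 10⁻⁴)(+0.63) = 7.6 × 10⁻⁴ → stable
  94–183 m: −αΔT+βΔS = −(1.9 × 10⁻⁴)(-2.3)+(7.5 × 10⁻⁴)(+0.52) = 8.3 × 10⁻⁴ → stable
The 40–46 m interval has Δρ < 0: lighter water underlies denser water.

40–46 m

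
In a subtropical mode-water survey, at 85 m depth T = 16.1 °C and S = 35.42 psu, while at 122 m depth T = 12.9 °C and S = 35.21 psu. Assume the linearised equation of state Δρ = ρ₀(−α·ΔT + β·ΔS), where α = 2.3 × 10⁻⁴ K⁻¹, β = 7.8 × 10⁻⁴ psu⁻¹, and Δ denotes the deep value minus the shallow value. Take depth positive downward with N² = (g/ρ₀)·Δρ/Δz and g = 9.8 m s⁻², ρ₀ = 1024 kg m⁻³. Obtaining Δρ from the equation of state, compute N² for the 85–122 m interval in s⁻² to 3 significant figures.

ΔT = -3.2 K, ΔS = -0.21 psu (deep − shallow).
Δρ/ρ₀ = −αΔT + βΔS = 7.36 × 10⁻⁴ − 1.638 × 10⁻⁴ = 5.722 × 10⁻⁴, so Δρ ≈ 0.5859 kg m⁻³.
N² = (g/ρ₀)·Δρ/Δz = g·(Δρ/ρ₀)/Δz = 9.8 × 5.722 × 10⁻⁴ / 37 = 1.5156 × 10⁻⁴ s⁻² ≈ 1.52 × 10⁻⁴ s⁻².

1.52 × 10⁻⁴ s⁻²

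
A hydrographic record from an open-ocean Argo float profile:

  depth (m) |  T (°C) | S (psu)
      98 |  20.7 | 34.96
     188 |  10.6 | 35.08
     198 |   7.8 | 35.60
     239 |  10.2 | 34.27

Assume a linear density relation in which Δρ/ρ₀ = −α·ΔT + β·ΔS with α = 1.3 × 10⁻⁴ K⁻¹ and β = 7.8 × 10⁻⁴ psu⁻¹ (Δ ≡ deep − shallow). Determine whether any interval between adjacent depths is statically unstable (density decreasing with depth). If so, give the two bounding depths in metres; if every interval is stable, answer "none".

198–239 m

Evaluate Δρ/ρ₀ = −αΔT + βΔS across each adjacent pair:
  98–188 m: −αΔT+βΔS = −(1.3 × 10⁻⁴)(-10.1)+(7.8 × 10⁻⁴)(+0.12) = 1.4 × 10⁻³ → stable
  188–198 m: −αΔT+βΔS = −(1.3 × 10⁻⁴)(-2.8)+(7.8 × 10⁻⁴)(+0.52) = 7.7 × 10⁻⁴ → stable
  198–239 m: −αΔT+βΔS = −(1.3 × 10⁻⁴)(+2.4)+(7.8 × 10⁻⁴)(-1.33) = -1.3 × 10⁻³ → UNSTABLE
The 198–239 m interval has Δρ < 0: lighter water underlies denser water.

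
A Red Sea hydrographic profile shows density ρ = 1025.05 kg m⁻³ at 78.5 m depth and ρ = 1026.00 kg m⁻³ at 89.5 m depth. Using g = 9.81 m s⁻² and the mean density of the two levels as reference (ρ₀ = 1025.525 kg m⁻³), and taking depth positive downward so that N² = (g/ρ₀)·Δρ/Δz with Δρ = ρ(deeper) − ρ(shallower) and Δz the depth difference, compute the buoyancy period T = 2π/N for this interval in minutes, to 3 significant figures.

3.64 min

Δρ = 1026.00 − 1025.05 = 0.95 kg m⁻³ over Δz = 89.5 − 78.5 = 11 m.
N² = (9.81/1025.525) × (0.95/11) = 8.2614 × 10⁻⁴ s⁻².
N = √(8.2614 × 10⁻⁴) = 0.028743 rad s⁻¹, so T = 2π/N = 218.60 s = 3.6433 min ≈ 3.64 min.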